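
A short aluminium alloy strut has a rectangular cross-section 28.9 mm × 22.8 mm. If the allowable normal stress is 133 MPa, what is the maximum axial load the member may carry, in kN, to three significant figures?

87.6 kN

A = 658.9 mm².
P_max = σ_allow · A = 133 · 658.9 = 87640 N = 87.64 kN.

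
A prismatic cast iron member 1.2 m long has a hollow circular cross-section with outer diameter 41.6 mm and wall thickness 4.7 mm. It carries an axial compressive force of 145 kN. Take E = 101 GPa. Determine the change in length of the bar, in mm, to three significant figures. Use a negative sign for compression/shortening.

-3.16 mm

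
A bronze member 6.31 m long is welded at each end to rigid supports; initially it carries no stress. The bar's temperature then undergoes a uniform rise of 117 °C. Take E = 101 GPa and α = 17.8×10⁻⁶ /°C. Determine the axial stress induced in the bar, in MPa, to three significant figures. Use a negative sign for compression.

Free thermal expansion αLΔT = 17.8e-6 · 6310 · 117 = 13.14 mm.
The walls impose strain ε = −(13.14)/6310 = -2.0826e-03; σ = Eε = 101000 · -2.0826e-03 = -210.3 MPa.

-210 MPa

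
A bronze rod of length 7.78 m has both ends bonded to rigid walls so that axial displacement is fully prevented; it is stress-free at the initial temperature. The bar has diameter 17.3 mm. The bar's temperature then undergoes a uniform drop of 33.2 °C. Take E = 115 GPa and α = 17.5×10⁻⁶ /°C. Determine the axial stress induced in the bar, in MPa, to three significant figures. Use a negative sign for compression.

Free thermal expansion αLΔT = 17.5e-6 · 7780 · -33.2 = -4.52 mm.
The walls impose strain ε = −(-4.52)/7780 = 5.8100e-04; σ = Eε = 115000 · 5.8100e-04 = 66.81 MPa.

66.8 MPa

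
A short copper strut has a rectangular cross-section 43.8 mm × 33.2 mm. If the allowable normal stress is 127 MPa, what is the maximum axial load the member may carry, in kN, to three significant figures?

185 kN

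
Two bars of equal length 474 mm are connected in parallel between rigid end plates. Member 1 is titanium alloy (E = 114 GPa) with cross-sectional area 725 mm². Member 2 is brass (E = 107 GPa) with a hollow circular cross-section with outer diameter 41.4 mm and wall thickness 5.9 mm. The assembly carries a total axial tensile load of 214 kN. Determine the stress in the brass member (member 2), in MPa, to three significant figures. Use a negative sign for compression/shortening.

A_2 = 658 mm².
Equal strain + equilibrium ⇒ each member carries load in proportion to AE: A₁E₁ = 82650000 N, A₂E₂ = 70410000 N, ΣAE = 153100000 N.
σ₂ = P·E₂/ΣAE = 214000·107000/153100000 = 149.6 MPa.

150 MPa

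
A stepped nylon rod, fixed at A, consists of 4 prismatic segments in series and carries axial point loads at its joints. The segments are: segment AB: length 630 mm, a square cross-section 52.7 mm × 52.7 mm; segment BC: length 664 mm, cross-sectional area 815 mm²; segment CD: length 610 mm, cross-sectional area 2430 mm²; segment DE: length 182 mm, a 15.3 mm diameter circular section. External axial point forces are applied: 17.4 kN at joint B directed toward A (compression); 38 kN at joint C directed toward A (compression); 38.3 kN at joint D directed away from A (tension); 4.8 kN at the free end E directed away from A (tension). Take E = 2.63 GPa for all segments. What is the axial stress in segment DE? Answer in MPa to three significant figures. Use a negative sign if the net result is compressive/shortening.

Internal axial forces (sectioning from the free end, tension +): N_DE = 4.8 kN, N_CD = 43.1 kN, N_BC = 5.1 kN, N_AB = -12.3 kN.
A_DE = 183.9 mm².
σ_DE = N_DE/A_DE = 4800/183.9 = 26.11 MPa.

26.1 MPa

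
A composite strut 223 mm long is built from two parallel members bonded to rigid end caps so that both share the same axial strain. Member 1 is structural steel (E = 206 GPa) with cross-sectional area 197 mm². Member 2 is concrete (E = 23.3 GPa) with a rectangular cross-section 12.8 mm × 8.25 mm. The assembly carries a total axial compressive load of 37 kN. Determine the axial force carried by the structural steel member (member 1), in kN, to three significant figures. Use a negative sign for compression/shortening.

A_2 = 105.6 mm².
Equal strain + equilibrium ⇒ each member carries load in proportion to AE: A₁E₁ = 40580000 N, A₂E₂ = 2460000 N, ΣAE = 43040000 N.
F₁ = P·A₁E₁/ΣAE = -37000·40580000/43040000 = -34880 N.

-34.9 kN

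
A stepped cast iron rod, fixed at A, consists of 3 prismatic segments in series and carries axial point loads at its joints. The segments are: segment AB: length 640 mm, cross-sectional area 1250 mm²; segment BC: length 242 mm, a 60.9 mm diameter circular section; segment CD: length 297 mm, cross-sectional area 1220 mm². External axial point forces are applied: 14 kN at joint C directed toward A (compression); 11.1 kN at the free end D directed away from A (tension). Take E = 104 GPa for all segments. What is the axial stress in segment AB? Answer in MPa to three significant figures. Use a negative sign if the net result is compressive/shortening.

Internal axial forces (sectioning from the free end, tension +): N_CD = 11.1 kN, N_BC = -2.9 kN, N_AB = -2.9 kN.
σ_AB = N_AB/A_AB = -2900/1250 = -2.32 MPa.

-2.32 MPa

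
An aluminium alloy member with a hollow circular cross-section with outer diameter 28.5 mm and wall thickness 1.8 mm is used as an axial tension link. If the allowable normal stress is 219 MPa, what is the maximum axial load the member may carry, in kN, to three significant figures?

33.1 kN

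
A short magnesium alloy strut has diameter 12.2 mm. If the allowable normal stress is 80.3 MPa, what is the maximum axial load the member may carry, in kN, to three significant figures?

9.39 kN

A = 116.9 mm².
P_max = σ_allow · A = 80.3 · 116.9 = 9387 N = 9.387 kN.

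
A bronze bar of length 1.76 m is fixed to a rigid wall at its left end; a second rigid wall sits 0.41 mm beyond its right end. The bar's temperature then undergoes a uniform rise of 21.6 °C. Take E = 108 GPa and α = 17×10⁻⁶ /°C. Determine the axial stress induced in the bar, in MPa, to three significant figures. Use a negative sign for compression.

Free thermal expansion αLΔT = 17e-6 · 1760 · 21.6 = 0.6463 mm.
The walls engage after the gap closes; constrained expansion = 0.6463 − 0.41 = 0.2363 mm.
The walls impose strain ε = −(0.2363)/1760 = -1.3425e-04; σ = Eε = 108000 · -1.3425e-04 = -14.5 MPa.

-14.5 MPa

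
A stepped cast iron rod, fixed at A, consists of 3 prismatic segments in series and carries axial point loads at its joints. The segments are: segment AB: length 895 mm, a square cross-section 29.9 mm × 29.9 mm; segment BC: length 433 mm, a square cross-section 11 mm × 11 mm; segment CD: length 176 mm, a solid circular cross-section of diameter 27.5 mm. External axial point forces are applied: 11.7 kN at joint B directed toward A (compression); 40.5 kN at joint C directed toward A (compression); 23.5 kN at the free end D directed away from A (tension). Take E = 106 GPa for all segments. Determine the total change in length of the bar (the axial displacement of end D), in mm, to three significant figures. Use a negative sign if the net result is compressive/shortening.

Internal axial forces (sectioning from the free end, tension +): N_CD = 23.5 kN, N_BC = -17 kN, N_AB = -28.7 kN.
A_AB = 894 mm².
A_BC = 121 mm².
A_CD = 594 mm².
δ_AB = -28700·895/(894·106000) = -0.2711 mm
δ_BC = -17000·433/(121·106000) = -0.5739 mm
δ_CD = 23500·176/(594·106000) = 0.06569 mm
δ = Σδ_i = -0.7793 mm.

-0.779 mm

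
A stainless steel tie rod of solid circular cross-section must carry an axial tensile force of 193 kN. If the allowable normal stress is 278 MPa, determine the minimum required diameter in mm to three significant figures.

Required area A ≥ P/σ_allow = 193000/278 = 694.2 mm².
For a solid circular section, d ≥ √(4A/π) = 29.73 mm.

29.7 mm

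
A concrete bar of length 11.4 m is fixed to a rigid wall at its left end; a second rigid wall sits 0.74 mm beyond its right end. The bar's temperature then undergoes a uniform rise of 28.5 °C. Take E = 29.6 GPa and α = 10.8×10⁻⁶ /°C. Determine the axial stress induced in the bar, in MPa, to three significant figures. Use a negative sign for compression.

-7.19 MPa

Free thermal expansion αLΔT = 10.8e-6 · 11400 · 28.5 = 3.509 mm.
The walls engage after the gap closes; constrained expansion = 3.509 − 0.74 = 2.769 mm.
The walls impose strain ε = −(2.769)/11400 = -2.4289e-04; σ = Eε = 29600 · -2.4289e-04 = -7.189 MPa.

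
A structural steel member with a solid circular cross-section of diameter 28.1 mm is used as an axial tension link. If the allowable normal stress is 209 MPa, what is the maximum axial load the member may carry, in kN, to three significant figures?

130 kN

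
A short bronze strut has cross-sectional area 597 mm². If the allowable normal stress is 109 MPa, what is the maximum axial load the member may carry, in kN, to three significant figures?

65.1 kN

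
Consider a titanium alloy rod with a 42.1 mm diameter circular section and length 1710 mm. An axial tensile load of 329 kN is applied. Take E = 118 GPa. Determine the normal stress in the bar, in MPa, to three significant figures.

A = 1392 mm².
σ = N/A = 329000/1392 = 236.3 MPa.

236 MPa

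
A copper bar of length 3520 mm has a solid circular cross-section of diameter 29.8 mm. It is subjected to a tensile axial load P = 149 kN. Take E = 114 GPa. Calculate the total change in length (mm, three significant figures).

A = 697.5 mm².
δ_mech = NL/(AE) = 149000·3520/(697.5·114000) = 6.596 mm.

6.60 mm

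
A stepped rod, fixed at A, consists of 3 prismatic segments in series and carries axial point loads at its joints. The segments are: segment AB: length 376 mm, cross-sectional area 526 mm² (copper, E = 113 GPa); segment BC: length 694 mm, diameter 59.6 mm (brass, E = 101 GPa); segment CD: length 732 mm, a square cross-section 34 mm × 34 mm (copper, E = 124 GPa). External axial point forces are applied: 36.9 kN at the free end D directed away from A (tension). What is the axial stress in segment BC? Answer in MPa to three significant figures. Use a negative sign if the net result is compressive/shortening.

13.2 MPa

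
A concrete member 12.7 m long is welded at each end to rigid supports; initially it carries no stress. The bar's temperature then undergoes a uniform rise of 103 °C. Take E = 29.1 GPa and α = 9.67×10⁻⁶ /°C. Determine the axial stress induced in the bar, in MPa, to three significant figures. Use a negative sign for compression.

Free thermal expansion αLΔT = 9.67e-6 · 12700 · 103 = 12.65 mm.
The walls impose strain ε = −(12.65)/12700 = -9.9601e-04; σ = Eε = 29100 · -9.9601e-04 = -28.98 MPa.

-29.0 MPa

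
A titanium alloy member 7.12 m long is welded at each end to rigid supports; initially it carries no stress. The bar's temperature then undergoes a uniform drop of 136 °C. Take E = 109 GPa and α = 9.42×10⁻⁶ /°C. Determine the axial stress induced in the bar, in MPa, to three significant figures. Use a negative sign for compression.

140 MPa

Free thermal expansion αLΔT = 9.42e-6 · 7120 · -136 = -9.122 mm.
The walls impose strain ε = −(-9.122)/7120 = 1.2811e-03; σ = Eε = 109000 · 1.2811e-03 = 139.6 MPa.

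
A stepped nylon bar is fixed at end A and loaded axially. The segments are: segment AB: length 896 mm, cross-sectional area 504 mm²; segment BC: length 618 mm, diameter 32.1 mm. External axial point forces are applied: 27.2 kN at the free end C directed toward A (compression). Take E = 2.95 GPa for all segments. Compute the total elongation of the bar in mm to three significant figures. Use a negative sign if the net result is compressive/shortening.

Internal axial forces (sectioning from the free end, tension +): N_BC = -27.2 kN, N_AB = -27.2 kN.
A_BC = 809.3 mm².
δ_AB = -27200·896/(504·2950) = -16.39 mm
δ_BC = -27200·618/(809.3·2950) = -7.041 mm
δ = Σδ_i = -23.43 mm.

-23.4 mm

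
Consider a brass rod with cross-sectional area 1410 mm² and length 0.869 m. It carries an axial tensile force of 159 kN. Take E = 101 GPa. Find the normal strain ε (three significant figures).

0.00112

σ = N/A = 112.8 MPa; ε = σ/E = 112.8/101000 = 1.116e-03.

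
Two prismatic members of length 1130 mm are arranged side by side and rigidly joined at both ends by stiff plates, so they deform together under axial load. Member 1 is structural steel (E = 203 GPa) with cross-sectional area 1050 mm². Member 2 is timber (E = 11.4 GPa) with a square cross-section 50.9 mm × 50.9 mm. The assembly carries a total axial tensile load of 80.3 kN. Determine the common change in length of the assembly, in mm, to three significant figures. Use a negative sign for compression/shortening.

A_2 = 2591 mm².
Equal strain + equilibrium ⇒ each member carries load in proportion to AE: A₁E₁ = 213200000 N, A₂E₂ = 29540000 N, ΣAE = 242700000 N.
δ = PL/ΣAE = 80300·1130/242700000 = 0.3739 mm.

0.374 mm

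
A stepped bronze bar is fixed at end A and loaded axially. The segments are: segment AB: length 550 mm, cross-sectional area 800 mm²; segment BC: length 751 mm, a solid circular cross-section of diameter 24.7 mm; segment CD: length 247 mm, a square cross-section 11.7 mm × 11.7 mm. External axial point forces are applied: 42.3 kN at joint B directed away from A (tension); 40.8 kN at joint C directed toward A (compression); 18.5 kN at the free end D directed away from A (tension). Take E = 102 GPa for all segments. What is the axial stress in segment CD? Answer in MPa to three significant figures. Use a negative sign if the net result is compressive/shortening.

135 MPa

Internal axial forces (sectioning from the free end, tension +): N_CD = 18.5 kN, N_BC = -22.3 kN, N_AB = 20 kN.
A_CD = 136.9 mm².
σ_CD = N_CD/A_CD = 18500/136.9 = 135.1 MPa.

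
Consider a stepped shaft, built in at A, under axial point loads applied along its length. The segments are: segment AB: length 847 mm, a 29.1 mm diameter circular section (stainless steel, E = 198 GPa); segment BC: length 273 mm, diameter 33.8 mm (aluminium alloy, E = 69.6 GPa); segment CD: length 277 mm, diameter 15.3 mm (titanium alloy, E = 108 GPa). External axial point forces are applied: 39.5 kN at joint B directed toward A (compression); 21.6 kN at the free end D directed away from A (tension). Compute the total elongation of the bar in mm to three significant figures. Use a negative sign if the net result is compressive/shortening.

Internal axial forces (sectioning from the free end, tension +): N_CD = 21.6 kN, N_BC = 21.6 kN, N_AB = -17.9 kN.
A_AB = 665.1 mm².
A_BC = 897.3 mm².
A_CD = 183.9 mm².
δ_AB = -17900·847/(665.1·198000) = -0.1151 mm
δ_BC = 21600·273/(897.3·69600) = 0.09442 mm
δ_CD = 21600·277/(183.9·108000) = 0.3013 mm
δ = Σδ_i = 0.2806 mm.

0.281 mm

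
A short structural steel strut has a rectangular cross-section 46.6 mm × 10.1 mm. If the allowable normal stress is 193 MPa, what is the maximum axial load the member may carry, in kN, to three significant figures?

A = 470.7 mm².
P_max = σ_allow · A = 193 · 470.7 = 90840 N = 90.84 kN.

90.8 kN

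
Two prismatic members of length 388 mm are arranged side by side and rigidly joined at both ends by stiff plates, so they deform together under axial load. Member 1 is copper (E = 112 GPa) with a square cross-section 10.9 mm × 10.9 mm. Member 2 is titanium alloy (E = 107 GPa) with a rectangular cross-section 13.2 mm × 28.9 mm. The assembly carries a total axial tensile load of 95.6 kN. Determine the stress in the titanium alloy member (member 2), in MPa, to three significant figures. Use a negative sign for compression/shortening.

189 MPa

A_1 = 118.8 mm².
A_2 = 381.5 mm².
Equal strain + equilibrium ⇒ each member carries load in proportion to AE: A₁E₁ = 13310000 N, A₂E₂ = 40820000 N, ΣAE = 54130000 N.
σ₂ = P·E₂/ΣAE = 95600·107000/54130000 = 189 MPa.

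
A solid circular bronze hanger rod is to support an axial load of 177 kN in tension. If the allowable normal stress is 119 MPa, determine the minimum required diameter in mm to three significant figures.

Required area A ≥ P/σ_allow = 177000/119 = 1487 mm².
For a solid circular section, d ≥ √(4A/π) = 43.52 mm.

43.5 mm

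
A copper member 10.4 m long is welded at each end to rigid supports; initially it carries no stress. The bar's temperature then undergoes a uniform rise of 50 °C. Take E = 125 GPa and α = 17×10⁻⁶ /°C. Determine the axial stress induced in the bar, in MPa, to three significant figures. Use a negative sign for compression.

Free thermal expansion αLΔT = 17e-6 · 10400 · 50 = 8.84 mm.
The walls impose strain ε = −(8.84)/10400 = -8.5000e-04; σ = Eε = 125000 · -8.5000e-04 = -106.2 MPa.

-106 MPa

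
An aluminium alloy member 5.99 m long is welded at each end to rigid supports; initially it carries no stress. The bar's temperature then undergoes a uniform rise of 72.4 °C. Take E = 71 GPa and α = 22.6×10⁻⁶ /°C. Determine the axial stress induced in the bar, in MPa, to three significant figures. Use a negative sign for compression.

Free thermal expansion αLΔT = 22.6e-6 · 5990 · 72.4 = 9.801 mm.
The walls impose strain ε = −(9.801)/5990 = -1.6362e-03; σ = Eε = 71000 · -1.6362e-03 = -116.2 MPa.

-116 MPa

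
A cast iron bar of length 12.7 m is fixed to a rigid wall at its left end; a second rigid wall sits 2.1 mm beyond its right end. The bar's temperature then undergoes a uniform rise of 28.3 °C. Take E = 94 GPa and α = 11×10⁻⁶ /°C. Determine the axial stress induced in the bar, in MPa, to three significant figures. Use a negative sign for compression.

Free thermal expansion αLΔT = 11e-6 · 12700 · 28.3 = 3.954 mm.
The walls engage after the gap closes; constrained expansion = 3.954 − 2.1 = 1.854 mm.
The walls impose strain ε = −(1.854)/12700 = -1.4595e-04; σ = Eε = 94000 · -1.4595e-04 = -13.72 MPa.

-13.7 MPa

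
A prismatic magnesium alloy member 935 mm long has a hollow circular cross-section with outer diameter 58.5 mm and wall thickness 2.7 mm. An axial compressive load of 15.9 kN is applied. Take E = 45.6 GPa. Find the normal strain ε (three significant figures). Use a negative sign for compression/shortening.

A = 473.3 mm².
σ = N/A = -33.59 MPa; ε = σ/E = -33.59/45600 = -7.367e-04.

-7.37e-04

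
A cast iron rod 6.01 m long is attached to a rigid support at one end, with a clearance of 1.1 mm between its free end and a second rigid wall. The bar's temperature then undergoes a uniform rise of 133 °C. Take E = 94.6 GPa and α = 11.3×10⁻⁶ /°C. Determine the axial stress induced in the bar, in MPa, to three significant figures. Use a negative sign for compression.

Free thermal expansion αLΔT = 11.3e-6 · 6010 · 133 = 9.032 mm.
The walls engage after the gap closes; constrained expansion = 9.032 − 1.1 = 7.932 mm.
The walls impose strain ε = −(7.932)/6010 = -1.3199e-03; σ = Eε = 94600 · -1.3199e-03 = -124.9 MPa.

-125 MPa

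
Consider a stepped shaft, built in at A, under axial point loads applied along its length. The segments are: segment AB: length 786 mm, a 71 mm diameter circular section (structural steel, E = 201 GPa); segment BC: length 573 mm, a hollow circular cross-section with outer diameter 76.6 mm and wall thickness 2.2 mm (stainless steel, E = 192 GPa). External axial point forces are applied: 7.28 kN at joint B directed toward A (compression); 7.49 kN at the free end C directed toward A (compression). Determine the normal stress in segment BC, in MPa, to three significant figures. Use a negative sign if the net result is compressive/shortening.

-14.6 MPa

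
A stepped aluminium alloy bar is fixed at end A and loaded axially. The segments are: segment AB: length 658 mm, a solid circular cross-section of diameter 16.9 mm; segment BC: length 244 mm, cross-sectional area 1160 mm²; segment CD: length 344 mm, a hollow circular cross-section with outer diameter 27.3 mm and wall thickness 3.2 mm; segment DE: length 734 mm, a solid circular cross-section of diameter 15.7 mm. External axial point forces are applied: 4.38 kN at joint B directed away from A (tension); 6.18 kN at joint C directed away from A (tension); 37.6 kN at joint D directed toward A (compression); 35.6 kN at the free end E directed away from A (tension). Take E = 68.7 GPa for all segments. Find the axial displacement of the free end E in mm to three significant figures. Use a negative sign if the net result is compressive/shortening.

2.30 mm

Internal axial forces (sectioning from the free end, tension +): N_DE = 35.6 kN, N_CD = -2 kN, N_BC = 4.18 kN, N_AB = 8.56 kN.
A_AB = 224.3 mm².
A_CD = 242.3 mm².
A_DE = 193.6 mm².
δ_AB = 8560·658/(224.3·68700) = 0.3655 mm
δ_BC = 4180·244/(1160·68700) = 0.0128 mm
δ_CD = -2000·344/(242.3·68700) = -0.04133 mm
δ_DE = 35600·734/(193.6·68700) = 1.965 mm
δ = Σδ_i = 2.302 mm.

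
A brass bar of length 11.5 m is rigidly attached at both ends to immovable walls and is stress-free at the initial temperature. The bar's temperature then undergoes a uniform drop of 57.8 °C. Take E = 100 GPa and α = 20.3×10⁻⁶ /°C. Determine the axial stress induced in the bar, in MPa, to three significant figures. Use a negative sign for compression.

Free thermal expansion αLΔT = 20.3e-6 · 11500 · -57.8 = -13.49 mm.
The walls impose strain ε = −(-13.49)/11500 = 1.1733e-03; σ = Eε = 100000 · 1.1733e-03 = 117.3 MPa.

117 MPa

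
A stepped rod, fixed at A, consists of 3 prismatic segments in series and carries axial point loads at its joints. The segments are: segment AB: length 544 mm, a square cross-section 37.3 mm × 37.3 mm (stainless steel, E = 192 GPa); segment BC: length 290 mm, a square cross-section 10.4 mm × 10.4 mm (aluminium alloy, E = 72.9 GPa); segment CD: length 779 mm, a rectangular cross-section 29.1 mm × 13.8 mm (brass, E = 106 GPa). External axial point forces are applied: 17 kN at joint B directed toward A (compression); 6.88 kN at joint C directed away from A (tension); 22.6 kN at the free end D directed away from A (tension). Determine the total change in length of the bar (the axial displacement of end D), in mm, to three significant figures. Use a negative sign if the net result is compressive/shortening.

1.52 mm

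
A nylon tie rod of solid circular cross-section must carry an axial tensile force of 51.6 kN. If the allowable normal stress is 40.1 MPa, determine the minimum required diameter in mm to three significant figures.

Required area A ≥ P/σ_allow = 51600/40.1 = 1287 mm².
For a solid circular section, d ≥ √(4A/π) = 40.48 mm.

40.5 mm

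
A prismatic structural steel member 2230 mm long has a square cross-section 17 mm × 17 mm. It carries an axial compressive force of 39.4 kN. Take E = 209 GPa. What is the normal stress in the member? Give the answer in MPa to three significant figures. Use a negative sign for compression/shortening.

-136 MPa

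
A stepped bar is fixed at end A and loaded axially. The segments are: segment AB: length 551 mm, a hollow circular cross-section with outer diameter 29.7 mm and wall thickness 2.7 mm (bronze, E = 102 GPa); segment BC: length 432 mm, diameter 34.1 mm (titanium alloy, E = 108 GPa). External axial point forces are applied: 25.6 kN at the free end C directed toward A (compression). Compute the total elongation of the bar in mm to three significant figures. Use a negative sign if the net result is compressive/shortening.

-0.716 mm

Internal axial forces (sectioning from the free end, tension +): N_BC = -25.6 kN, N_AB = -25.6 kN.
A_AB = 229 mm².
A_BC = 913.3 mm².
δ_AB = -25600·551/(229·102000) = -0.6038 mm
δ_BC = -25600·432/(913.3·108000) = -0.1121 mm
δ = Σδ_i = -0.716 mm.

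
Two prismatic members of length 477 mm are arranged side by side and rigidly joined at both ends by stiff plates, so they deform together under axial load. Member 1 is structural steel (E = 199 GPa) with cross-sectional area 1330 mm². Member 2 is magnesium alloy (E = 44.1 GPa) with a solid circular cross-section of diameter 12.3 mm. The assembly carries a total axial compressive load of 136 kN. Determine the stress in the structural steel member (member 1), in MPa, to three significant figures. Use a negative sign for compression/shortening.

-100 MPa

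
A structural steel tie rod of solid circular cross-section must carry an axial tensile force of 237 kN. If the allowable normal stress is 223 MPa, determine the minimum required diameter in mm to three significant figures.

36.8 mm

Required area A ≥ P/σ_allow = 237000/223 = 1063 mm².
For a solid circular section, d ≥ √(4A/π) = 36.79 mm.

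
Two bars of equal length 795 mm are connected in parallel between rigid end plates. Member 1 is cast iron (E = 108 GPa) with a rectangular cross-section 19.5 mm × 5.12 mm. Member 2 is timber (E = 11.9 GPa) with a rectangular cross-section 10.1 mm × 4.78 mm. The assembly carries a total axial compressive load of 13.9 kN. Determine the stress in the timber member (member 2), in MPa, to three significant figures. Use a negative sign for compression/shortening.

A_1 = 99.84 mm².
A_2 = 48.28 mm².
Equal strain + equilibrium ⇒ each member carries load in proportion to AE: A₁E₁ = 10780000 N, A₂E₂ = 574500 N, ΣAE = 11360000 N.
σ₂ = P·E₂/ΣAE = -13900·11900/11360000 = -14.56 MPa.

-14.6 MPa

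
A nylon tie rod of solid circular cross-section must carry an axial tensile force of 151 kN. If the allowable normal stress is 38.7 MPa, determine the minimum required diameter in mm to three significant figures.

Required area A ≥ P/σ_allow = 151000/38.7 = 3902 mm².
For a solid circular section, d ≥ √(4A/π) = 70.48 mm.

70.5 mm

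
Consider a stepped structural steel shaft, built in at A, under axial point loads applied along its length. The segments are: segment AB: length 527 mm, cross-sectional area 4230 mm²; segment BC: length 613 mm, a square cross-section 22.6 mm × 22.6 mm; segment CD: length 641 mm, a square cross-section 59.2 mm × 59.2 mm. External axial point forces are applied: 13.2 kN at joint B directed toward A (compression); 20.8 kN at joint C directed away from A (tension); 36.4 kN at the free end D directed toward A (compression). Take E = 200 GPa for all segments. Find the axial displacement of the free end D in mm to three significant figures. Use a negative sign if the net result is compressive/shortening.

Internal axial forces (sectioning from the free end, tension +): N_CD = -36.4 kN, N_BC = -15.6 kN, N_AB = -28.8 kN.
A_BC = 510.8 mm².
A_CD = 3505 mm².
δ_AB = -28800·527/(4230·200000) = -0.01794 mm
δ_BC = -15600·613/(510.8·200000) = -0.09361 mm
δ_CD = -36400·641/(3505·200000) = -0.03329 mm
δ = Σδ_i = -0.1448 mm.

-0.145 mm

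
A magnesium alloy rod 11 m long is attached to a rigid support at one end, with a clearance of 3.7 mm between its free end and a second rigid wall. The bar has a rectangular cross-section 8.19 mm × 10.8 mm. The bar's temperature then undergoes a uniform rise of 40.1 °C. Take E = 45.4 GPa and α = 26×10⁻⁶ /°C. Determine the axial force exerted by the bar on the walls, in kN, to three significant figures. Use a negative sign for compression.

Free thermal expansion αLΔT = 26e-6 · 11000 · 40.1 = 11.47 mm.
The walls engage after the gap closes; constrained expansion = 11.47 − 3.7 = 7.769 mm.
The walls impose strain ε = −(7.769)/11000 = -7.0624e-04; σ = Eε = 45400 · -7.0624e-04 = -32.06 MPa.
Wall reaction R = σ·A = -32.06·88.45 = -2836 N = -2.836 kN.

-2.84 kN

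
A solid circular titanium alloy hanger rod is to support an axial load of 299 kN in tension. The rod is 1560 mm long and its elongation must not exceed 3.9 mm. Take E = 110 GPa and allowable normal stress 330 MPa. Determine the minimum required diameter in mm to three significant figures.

37.2 mm

Required area A ≥ P/σ_allow = 299000/330 = 906.1 mm².
For a solid circular section, d ≥ √(4A/π) = 33.97 mm.
Elongation limit: A ≥ PL/(Eδ_allow) = 299000·1560/(110000·3.9) = 1087 mm² ⇒ d ≥ 37.21 mm.
The elongation limit governs.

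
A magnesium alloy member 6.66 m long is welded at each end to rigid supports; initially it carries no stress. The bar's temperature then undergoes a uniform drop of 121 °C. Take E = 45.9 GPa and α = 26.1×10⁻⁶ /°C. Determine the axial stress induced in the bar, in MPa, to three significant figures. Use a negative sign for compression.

145 MPa

Free thermal expansion αLΔT = 26.1e-6 · 6660 · -121 = -21.03 mm.
The walls impose strain ε = −(-21.03)/6660 = 3.1581e-03; σ = Eε = 45900 · 3.1581e-03 = 145 MPa.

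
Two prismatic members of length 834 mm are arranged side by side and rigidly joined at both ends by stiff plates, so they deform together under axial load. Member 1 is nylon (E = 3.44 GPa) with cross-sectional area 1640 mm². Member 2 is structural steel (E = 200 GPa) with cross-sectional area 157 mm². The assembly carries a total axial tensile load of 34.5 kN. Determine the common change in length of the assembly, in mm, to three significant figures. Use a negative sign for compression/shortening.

Equal strain + equilibrium ⇒ each member carries load in proportion to AE: A₁E₁ = 5642000 N, A₂E₂ = 31400000 N, ΣAE = 37040000 N.
δ = PL/ΣAE = 34500·834/37040000 = 0.7768 mm.

0.777 mm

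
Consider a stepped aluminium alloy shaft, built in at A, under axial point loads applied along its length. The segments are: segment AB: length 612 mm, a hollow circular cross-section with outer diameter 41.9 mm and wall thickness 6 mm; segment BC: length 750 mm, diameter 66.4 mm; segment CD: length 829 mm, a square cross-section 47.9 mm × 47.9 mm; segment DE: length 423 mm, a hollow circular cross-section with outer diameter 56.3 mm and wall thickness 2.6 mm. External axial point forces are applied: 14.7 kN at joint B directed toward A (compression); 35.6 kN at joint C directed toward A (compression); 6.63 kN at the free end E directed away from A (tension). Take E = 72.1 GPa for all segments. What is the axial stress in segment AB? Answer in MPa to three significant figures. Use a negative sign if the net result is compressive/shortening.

-64.5 MPa

Internal axial forces (sectioning from the free end, tension +): N_DE = 6.63 kN, N_CD = 6.63 kN, N_BC = -28.97 kN, N_AB = -43.67 kN.
A_AB = 676.7 mm².
σ_AB = N_AB/A_AB = -43670/676.7 = -64.53 MPa.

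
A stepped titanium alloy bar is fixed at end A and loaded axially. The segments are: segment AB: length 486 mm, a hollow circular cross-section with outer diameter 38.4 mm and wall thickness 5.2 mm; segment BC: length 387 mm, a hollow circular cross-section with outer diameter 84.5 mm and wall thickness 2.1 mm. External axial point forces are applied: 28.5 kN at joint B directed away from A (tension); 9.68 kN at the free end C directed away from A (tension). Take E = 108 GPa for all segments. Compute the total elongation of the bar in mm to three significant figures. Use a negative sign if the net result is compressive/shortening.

0.381 mm

Internal axial forces (sectioning from the free end, tension +): N_BC = 9.68 kN, N_AB = 38.18 kN.
A_AB = 542.4 mm².
A_BC = 543.6 mm².
δ_AB = 38180·486/(542.4·108000) = 0.3168 mm
δ_BC = 9680·387/(543.6·108000) = 0.06381 mm
δ = Σδ_i = 0.3806 mm.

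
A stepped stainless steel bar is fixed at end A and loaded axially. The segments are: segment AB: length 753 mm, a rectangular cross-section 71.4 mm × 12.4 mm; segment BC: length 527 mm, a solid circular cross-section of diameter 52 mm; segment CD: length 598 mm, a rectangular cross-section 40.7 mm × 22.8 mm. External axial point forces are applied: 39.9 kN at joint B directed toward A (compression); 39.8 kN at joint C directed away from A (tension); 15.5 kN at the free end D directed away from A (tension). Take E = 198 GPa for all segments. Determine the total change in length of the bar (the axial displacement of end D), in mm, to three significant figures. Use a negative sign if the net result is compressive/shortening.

0.186 mm

Internal axial forces (sectioning from the free end, tension +): N_CD = 15.5 kN, N_BC = 55.3 kN, N_AB = 15.4 kN.
A_AB = 885.4 mm².
A_BC = 2124 mm².
A_CD = 928 mm².
δ_AB = 15400·753/(885.4·198000) = 0.06615 mm
δ_BC = 55300·527/(2124·198000) = 0.06931 mm
δ_CD = 15500·598/(928·198000) = 0.05045 mm
δ = Σδ_i = 0.1859 mm.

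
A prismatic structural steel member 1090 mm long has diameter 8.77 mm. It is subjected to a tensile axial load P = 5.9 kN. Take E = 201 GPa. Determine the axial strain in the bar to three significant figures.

4.86e-04

A = 60.41 mm².
σ = N/A = 97.67 MPa; ε = σ/E = 97.67/201000 = 4.859e-04.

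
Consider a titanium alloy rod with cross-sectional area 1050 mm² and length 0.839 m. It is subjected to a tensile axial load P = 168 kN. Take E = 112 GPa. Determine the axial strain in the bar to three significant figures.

0.00143

σ = N/A = 160 MPa; ε = σ/E = 160/112000 = 1.429e-03.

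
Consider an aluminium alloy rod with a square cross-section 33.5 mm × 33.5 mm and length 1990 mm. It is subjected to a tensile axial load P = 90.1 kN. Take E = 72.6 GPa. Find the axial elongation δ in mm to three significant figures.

A = 1122 mm².
δ_mech = NL/(AE) = 90100·1990/(1122·72600) = 2.201 mm.

2.20 mm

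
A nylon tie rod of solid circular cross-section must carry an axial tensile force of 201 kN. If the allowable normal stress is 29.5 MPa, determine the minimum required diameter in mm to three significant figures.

93.1 mm

Required area A ≥ P/σ_allow = 201000/29.5 = 6814 mm².
For a solid circular section, d ≥ √(4A/π) = 93.14 mm.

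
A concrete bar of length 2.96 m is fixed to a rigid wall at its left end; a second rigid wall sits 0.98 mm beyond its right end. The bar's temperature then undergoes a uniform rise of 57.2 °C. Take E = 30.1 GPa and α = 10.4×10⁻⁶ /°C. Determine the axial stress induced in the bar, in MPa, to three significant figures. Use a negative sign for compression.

-7.94 MPa

Free thermal expansion αLΔT = 10.4e-6 · 2960 · 57.2 = 1.761 mm.
The walls engage after the gap closes; constrained expansion = 1.761 − 0.98 = 0.7808 mm.
The walls impose strain ε = −(0.7808)/2960 = -2.6380e-04; σ = Eε = 30100 · -2.6380e-04 = -7.94 MPa.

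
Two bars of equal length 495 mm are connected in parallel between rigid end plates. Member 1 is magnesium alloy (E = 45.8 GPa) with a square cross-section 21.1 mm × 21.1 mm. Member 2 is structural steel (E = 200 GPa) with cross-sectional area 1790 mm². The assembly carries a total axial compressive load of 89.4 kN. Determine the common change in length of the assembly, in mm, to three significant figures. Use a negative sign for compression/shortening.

A_1 = 445.2 mm².
Equal strain + equilibrium ⇒ each member carries load in proportion to AE: A₁E₁ = 20390000 N, A₂E₂ = 358000000 N, ΣAE = 378400000 N.
δ = PL/ΣAE = -89400·495/378400000 = -0.117 mm.

-0.117 mm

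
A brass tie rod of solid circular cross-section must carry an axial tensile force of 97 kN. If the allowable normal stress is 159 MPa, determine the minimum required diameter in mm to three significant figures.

27.9 mm

Required area A ≥ P/σ_allow = 97000/159 = 610.1 mm².
For a solid circular section, d ≥ √(4A/π) = 27.87 mm.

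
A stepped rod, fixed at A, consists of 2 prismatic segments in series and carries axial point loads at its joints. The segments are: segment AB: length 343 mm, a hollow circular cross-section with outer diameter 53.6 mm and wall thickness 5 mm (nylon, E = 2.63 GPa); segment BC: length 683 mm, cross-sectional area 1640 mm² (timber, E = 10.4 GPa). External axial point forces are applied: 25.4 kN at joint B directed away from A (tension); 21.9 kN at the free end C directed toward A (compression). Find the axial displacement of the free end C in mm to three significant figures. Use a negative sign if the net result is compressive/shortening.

Internal axial forces (sectioning from the free end, tension +): N_BC = -21.9 kN, N_AB = 3.5 kN.
A_AB = 763.4 mm².
δ_AB = 3500·343/(763.4·2630) = 0.5979 mm
δ_BC = -21900·683/(1640·10400) = -0.877 mm
δ = Σδ_i = -0.279 mm.

-0.279 mm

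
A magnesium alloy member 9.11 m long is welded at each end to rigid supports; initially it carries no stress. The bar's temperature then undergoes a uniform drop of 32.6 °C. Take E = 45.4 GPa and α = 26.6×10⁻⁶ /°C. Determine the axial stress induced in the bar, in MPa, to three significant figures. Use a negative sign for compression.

Free thermal expansion αLΔT = 26.6e-6 · 9110 · -32.6 = -7.9 mm.
The walls impose strain ε = −(-7.9)/9110 = 8.6716e-04; σ = Eε = 45400 · 8.6716e-04 = 39.37 MPa.

39.4 MPa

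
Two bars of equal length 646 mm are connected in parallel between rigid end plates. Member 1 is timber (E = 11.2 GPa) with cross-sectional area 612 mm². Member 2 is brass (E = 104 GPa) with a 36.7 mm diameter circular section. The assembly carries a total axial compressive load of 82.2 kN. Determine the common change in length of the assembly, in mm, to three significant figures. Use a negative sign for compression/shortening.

A_2 = 1058 mm².
Equal strain + equilibrium ⇒ each member carries load in proportion to AE: A₁E₁ = 6854000 N, A₂E₂ = 110000000 N, ΣAE = 116900000 N.
δ = PL/ΣAE = -82200·646/116900000 = -0.4544 mm.

-0.454 mm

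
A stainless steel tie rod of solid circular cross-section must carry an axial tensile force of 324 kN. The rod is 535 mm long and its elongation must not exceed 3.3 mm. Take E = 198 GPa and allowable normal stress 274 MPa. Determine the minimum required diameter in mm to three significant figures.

38.8 mm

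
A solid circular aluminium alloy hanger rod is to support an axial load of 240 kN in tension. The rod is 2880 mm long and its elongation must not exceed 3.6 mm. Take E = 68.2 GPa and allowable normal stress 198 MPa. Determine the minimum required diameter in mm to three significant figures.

59.9 mm

Required area A ≥ P/σ_allow = 240000/198 = 1212 mm².
For a solid circular section, d ≥ √(4A/π) = 39.29 mm.
Elongation limit: A ≥ PL/(Eδ_allow) = 240000·2880/(68200·3.6) = 2815 mm² ⇒ d ≥ 59.87 mm.
The elongation limit governs.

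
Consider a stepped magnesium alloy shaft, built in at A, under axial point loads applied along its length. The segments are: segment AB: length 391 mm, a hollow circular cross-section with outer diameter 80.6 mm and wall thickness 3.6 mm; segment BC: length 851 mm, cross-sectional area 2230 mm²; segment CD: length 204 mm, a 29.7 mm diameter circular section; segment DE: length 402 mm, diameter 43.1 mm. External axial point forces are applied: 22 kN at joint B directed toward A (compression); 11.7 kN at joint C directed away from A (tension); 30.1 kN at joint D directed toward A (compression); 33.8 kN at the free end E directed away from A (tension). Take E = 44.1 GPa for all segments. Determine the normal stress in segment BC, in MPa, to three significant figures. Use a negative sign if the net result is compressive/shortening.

6.91 MPa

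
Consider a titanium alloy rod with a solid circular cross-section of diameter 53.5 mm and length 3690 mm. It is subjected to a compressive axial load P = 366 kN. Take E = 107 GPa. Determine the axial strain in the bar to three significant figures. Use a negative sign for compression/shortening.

-0.00152

A = 2248 mm².
σ = N/A = -162.8 MPa; ε = σ/E = -162.8/107000 = -1.522e-03.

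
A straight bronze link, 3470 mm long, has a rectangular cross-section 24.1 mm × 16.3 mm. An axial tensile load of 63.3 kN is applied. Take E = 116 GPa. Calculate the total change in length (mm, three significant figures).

A = 392.8 mm².
δ_mech = NL/(AE) = 63300·3470/(392.8·116000) = 4.82 mm.

4.82 mm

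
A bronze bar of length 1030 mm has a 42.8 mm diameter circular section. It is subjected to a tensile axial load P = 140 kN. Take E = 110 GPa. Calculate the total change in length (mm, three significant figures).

0.911 mm

A = 1439 mm².
δ_mech = NL/(AE) = 140000·1030/(1439·110000) = 0.9112 mm.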